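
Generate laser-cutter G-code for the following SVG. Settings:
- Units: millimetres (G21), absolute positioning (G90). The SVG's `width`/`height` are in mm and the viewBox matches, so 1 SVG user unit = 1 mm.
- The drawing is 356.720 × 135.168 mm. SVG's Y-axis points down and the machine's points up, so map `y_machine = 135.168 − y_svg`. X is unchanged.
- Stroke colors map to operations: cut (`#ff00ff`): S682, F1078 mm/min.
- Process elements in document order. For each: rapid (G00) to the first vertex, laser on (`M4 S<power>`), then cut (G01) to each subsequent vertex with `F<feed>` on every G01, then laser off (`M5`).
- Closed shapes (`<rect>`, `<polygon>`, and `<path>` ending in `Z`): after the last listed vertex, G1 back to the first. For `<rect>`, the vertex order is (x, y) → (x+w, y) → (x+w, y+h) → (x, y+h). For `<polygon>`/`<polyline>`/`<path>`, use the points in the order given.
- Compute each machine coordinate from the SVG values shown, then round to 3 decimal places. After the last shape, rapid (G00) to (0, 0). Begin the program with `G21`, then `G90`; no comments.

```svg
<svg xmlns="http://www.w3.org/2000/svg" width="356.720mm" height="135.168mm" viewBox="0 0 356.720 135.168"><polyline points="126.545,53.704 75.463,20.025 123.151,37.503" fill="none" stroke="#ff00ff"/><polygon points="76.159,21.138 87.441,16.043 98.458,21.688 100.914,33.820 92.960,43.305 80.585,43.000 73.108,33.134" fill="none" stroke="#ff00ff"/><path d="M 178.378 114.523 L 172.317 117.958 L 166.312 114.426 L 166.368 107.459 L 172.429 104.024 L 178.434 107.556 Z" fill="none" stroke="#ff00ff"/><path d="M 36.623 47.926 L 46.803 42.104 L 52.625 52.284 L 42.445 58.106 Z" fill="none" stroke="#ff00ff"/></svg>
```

G21
G90
G00 X126.545 Y81.464
M4 S682
G01 X75.463 Y115.143 F1078
G01 X123.151 Y97.665 F1078
M5
G00 X76.159 Y114.030
M4 S682
G01 X87.441 Y119.125 F1078
G01 X98.458 Y113.480 F1078
G01 X100.914 Y101.348 F1078
G01 X92.960 Y91.863 F1078
G01 X80.585 Y92.168 F1078
G01 X73.108 Y102.034 F1078
G01 X76.159 Y114.030 F1078
M5
G00 X178.378 Y20.645
M4 S682
G01 X172.317 Y17.210 F1078
G01 X166.312 Y20.742 F1078
G01 X166.368 Y27.709 F1078
G01 X172.429 Y31.144 F1078
G01 X178.434 Y27.612 F1078
G01 X178.378 Y20.645 F1078
M5
G00 X36.623 Y87.242
M4 S682
G01 X46.803 Y93.064 F1078
G01 X52.625 Y82.884 F1078
G01 X42.445 Y77.062 F1078
G01 X36.623 Y87.242 F1078
M5
G00 X0.000 Y0.000

1 u = 1 mm; y_m = 135.168 − y.

[1] `<polyline>` open polyline, #ff00ff→cut S682 F1078: (126.545,81.464) → (75.463,115.143) → (123.151,97.665)

[2] `<polygon>` regular polygon, #ff00ff→cut S682 F1078: (76.159,114.030) → (87.441,119.125) → (98.458,113.480) → (100.914,101.348) → (92.960,91.863) → (80.585,92.168) → (73.108,102.034) → (76.159,114.030) (closed)

[3] `<path>` regular polygon, #ff00ff→cut S682 F1078: (178.378,20.645) → (172.317,17.210) → (166.312,20.742) → (166.368,27.709) → (172.429,31.144) → (178.434,27.612) → (178.378,20.645) (closed)

[4] `<path>` regular polygon, #ff00ff→cut S682 F1078: (36.623,87.242) → (46.803,93.064) → (52.625,82.884) → (42.445,77.062) → (36.623,87.242) (closed)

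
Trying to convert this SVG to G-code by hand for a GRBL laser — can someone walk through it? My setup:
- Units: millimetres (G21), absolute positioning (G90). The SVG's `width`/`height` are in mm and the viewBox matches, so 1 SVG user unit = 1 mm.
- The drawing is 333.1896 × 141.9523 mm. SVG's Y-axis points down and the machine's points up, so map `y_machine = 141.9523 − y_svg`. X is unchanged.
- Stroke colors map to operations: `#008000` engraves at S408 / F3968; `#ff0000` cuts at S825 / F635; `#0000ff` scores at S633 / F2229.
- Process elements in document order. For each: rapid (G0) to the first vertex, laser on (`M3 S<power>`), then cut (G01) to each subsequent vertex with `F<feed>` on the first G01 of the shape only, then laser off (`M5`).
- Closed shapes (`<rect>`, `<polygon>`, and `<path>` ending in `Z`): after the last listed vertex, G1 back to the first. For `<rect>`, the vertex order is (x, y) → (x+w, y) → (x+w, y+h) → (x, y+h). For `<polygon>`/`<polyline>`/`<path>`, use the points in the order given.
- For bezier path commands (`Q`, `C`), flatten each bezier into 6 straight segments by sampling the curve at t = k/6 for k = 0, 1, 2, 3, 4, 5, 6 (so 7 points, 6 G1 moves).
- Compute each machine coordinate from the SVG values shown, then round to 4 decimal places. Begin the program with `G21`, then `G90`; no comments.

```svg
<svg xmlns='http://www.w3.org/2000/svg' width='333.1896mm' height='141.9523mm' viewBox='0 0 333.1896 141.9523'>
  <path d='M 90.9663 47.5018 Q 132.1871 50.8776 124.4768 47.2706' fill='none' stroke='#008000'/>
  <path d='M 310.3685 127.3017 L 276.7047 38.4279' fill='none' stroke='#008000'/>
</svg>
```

Since the viewBox matches the mm dimensions, user units are millimetres directly. The only transform is the Y-flip y_m = 141.9523 − y_svg.

Shape 1 is a quadratic bezier drawn with `<path>`. Its stroke #008000 means engrave at S408, F3968. After flipping Y the toolpath is (90.9663,94.4505) → (103.3474,93.5192) → (113.0100,92.9758) → (119.9543,92.8204) → (124.1802,93.0529) → (125.6877,93.6733) → (124.4768,94.6817).

Shape 2 is a line segment drawn with `<path>`. Its stroke #008000 means engrave at S408, F3968. After flipping Y the toolpath is (310.3685,14.6506) → (276.7047,103.5244).

G21
G90
G0 X90.9663 Y94.4505
M3 S408
G01 X103.3474 Y93.5192 F3968
G01 X113.0100 Y92.9758
G01 X119.9543 Y92.8204
G01 X124.1802 Y93.0529
G01 X125.6877 Y93.6733
G01 X124.4768 Y94.6817
M5
G0 X310.3685 Y14.6506
M3 S408
G01 X276.7047 Y103.5244 F3968
M5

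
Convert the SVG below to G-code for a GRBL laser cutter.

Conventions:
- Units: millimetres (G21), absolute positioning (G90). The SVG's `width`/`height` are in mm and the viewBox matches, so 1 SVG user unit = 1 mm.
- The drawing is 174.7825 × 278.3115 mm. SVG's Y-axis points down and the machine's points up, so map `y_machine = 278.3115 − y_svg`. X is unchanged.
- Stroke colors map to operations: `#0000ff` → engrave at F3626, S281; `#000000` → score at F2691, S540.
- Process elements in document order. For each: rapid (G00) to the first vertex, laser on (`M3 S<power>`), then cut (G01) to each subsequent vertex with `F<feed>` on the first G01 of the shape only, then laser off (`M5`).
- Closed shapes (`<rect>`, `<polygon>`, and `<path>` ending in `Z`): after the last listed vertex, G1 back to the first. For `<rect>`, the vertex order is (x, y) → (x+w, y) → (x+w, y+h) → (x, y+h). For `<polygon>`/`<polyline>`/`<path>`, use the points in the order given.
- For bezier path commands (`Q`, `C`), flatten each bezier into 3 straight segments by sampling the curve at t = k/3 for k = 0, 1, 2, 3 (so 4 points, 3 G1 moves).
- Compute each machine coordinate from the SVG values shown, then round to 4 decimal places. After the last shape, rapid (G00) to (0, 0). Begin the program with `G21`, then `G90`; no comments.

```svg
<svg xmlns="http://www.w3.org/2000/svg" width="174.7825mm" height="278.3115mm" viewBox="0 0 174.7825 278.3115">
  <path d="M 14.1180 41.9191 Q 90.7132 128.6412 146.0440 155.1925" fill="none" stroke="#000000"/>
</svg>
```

G21
G90
G00 X14.1180 Y236.3924
M3 S540
G01 X62.8188 Y185.2633 F2691
G01 X106.7941 Y147.5055
G01 X146.0440 Y123.1190
M5
G00 X0.0000 Y0.0000

1 u = 1 mm; y_m = 278.3115 − y.

[1] `<path>` quadratic bezier, #000000→score S540 F2691: (14.1180,236.3924) → (62.8188,185.2633) → (106.7941,147.5055) → (146.0440,123.1190)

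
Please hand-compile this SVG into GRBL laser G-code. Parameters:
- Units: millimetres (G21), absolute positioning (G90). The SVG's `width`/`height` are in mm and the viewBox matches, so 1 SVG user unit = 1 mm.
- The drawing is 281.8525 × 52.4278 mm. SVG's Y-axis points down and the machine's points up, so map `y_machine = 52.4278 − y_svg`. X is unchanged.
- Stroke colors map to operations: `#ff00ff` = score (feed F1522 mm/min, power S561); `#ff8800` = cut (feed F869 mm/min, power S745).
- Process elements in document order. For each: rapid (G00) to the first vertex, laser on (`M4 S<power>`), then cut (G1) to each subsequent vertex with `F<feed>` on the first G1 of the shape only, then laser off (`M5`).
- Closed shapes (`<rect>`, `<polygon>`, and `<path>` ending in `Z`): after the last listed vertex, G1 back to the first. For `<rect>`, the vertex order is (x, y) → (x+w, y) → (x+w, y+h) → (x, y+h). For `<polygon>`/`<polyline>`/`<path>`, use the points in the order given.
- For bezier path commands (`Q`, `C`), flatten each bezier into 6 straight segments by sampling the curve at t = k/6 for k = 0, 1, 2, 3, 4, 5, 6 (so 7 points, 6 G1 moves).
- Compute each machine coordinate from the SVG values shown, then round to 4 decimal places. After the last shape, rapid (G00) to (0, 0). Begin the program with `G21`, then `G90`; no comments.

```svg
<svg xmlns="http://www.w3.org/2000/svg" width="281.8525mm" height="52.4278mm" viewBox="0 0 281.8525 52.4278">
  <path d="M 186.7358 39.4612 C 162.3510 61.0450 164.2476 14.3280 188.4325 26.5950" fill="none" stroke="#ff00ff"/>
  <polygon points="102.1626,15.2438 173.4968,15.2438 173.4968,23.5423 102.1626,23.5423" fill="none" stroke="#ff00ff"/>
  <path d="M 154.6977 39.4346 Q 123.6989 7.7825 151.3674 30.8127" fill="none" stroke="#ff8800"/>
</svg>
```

viewBox `0 0 281.8525 52.4278` with mm width/height → 1 unit = 1 mm. Flip: y_m = 52.4278 − y_svg.

**Shape 1** — `<path>` cubic bezier, stroke `#ff00ff` → score (S561, F1522). Control points (SVG): P0=(186.7358,39.4612), P1=(162.3510,61.0450), P2=(164.2476,14.3280), P3=(188.4325,26.5950); sampled at t=k/6. Machine vertices: (186.7358,12.9666) → (176.7150,7.2772) → (170.9636,9.4355) → (169.3705,15.9059) → (171.8249,23.1527) → (178.2159,27.6402) → (188.4325,25.8328). Open path.

**Shape 2** — `<polygon>` rectangle, stroke `#ff00ff` → score (S561, F1522). Machine vertices: (102.1626,37.1840) → (173.4968,37.1840) → (173.4968,28.8855) → (102.1626,28.8855) → (102.1626,37.1840). Closed: final G1 returns to the first vertex.

**Shape 3** — `<path>` quadratic bezier, stroke `#ff8800` → cut (S745, F869). Control points (SVG): P0=(154.6977,39.4346), P1=(123.6989,7.7825), P2=(151.3674,30.8127); sampled at t=k/6. Machine vertices: (154.6977,12.9932) → (145.9944,22.0249) → (140.5504,28.0188) → (138.3657,30.9747) → (139.4403,30.8928) → (143.7742,27.7729) → (151.3674,21.6151). Open path.

G21
G90
G00 X186.7358 Y12.9666
M4 S561
G1 X176.7150 Y7.2772 F1522
G1 X170.9636 Y9.4355
G1 X169.3705 Y15.9059
G1 X171.8249 Y23.1527
G1 X178.2159 Y27.6402
G1 X188.4325 Y25.8328
M5
G00 X102.1626 Y37.1840
M4 S561
G1 X173.4968 Y37.1840 F1522
G1 X173.4968 Y28.8855
G1 X102.1626 Y28.8855
G1 X102.1626 Y37.1840
M5
G00 X154.6977 Y12.9932
M4 S745
G1 X145.9944 Y22.0249 F869
G1 X140.5504 Y28.0188
G1 X138.3657 Y30.9747
G1 X139.4403 Y30.8928
G1 X143.7742 Y27.7729
G1 X151.3674 Y21.6151
M5
G00 X0.0000 Y0.0000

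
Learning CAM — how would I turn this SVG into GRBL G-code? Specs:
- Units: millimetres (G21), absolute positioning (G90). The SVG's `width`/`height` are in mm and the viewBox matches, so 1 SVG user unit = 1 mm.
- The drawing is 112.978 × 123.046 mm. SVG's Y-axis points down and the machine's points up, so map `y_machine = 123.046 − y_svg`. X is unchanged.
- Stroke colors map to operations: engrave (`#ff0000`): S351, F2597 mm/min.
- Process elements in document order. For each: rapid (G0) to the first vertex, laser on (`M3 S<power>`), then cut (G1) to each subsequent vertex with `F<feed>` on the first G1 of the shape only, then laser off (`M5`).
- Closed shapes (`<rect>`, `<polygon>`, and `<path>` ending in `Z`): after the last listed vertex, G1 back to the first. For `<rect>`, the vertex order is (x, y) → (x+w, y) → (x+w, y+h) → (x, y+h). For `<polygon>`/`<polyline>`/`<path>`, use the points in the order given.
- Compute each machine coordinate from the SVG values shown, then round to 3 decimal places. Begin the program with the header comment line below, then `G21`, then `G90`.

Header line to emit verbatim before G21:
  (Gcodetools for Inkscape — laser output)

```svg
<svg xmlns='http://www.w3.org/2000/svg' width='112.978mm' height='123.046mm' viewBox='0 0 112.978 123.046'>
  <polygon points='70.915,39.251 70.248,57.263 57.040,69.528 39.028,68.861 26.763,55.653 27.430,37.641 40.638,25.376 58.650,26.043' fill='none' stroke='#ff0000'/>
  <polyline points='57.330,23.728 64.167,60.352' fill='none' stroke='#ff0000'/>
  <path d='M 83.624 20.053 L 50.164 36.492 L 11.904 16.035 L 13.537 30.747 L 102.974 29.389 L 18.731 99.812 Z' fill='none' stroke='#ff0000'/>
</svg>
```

1 u = 1 mm; y_m = 123.046 − y.

[1] `<polygon>` regular polygon, #ff0000→engrave S351 F2597: (70.915,83.795) → (70.248,65.783) → (57.040,53.518) → (39.028,54.185) → (26.763,67.393) → (27.430,85.405) → (40.638,97.670) → (58.650,97.003) → (70.915,83.795) (closed)

[2] `<polyline>` line segment, #ff0000→engrave S351 F2597: (57.330,99.318) → (64.167,62.694)

[3] `<path>` closed polygon, #ff0000→engrave S351 F2597: (83.624,102.993) → (50.164,86.554) → (11.904,107.011) → (13.537,92.299) → (102.974,93.657) → (18.731,23.234) → (83.624,102.993) (closed)

(Gcodetools for Inkscape — laser output)
G21
G90
G0 X70.915 Y83.795
M3 S351
G1 X70.248 Y65.783 F2597
G1 X57.040 Y53.518
G1 X39.028 Y54.185
G1 X26.763 Y67.393
G1 X27.430 Y85.405
G1 X40.638 Y97.670
G1 X58.650 Y97.003
G1 X70.915 Y83.795
M5
G0 X57.330 Y99.318
M3 S351
G1 X64.167 Y62.694 F2597
M5
G0 X83.624 Y102.993
M3 S351
G1 X50.164 Y86.554 F2597
G1 X11.904 Y107.011
G1 X13.537 Y92.299
G1 X102.974 Y93.657
G1 X18.731 Y23.234
G1 X83.624 Y102.993
M5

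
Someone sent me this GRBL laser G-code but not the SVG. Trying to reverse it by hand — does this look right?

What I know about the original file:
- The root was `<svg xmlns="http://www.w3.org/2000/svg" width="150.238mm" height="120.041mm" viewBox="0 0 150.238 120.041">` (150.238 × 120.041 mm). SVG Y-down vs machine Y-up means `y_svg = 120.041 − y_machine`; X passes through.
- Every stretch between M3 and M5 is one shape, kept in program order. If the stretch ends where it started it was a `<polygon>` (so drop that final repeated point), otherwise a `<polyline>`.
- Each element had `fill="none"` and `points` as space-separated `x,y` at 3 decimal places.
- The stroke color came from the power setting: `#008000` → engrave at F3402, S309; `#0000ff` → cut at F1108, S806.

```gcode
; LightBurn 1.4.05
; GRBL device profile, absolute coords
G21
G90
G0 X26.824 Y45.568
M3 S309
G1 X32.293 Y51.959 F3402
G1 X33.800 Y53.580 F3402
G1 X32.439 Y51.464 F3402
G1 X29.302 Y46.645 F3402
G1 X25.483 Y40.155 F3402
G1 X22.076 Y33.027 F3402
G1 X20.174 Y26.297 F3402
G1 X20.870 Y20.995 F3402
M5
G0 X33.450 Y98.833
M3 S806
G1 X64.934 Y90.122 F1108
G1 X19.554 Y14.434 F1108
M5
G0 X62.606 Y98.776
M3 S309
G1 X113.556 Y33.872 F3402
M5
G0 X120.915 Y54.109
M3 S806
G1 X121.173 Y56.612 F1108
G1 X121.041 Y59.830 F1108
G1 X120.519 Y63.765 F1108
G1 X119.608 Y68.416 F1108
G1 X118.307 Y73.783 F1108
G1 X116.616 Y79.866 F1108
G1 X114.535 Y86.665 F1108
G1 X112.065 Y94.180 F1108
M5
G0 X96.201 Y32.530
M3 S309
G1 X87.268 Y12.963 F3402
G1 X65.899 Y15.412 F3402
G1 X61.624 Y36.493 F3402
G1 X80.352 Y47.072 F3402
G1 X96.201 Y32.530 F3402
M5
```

Machine Y-up, SVG Y-down with viewBox height 120.041, so y_svg = 120.041 − y_machine; X carries over.

Run 1: power S309 maps to stroke `#008000` (engrave). The run is open, so emit a `<polyline>` with points (Y-flipped): 26.824,74.473 32.293,68.082 33.800,66.461 32.439,68.577 29.302,73.396 25.483,79.886 22.076,87.014 20.174,93.744 20.870,99.046.

Run 2: power S806 maps to stroke `#0000ff` (cut). The run is open, so emit a `<polyline>` with points (Y-flipped): 33.450,21.208 64.934,29.919 19.554,105.607.

Run 3: power S309 maps to stroke `#008000` (engrave). The run is open, so emit a `<polyline>` with points (Y-flipped): 62.606,21.265 113.556,86.169.

Run 4: S806 ⇒ cut layer `#0000ff`. The run is open, so emit a `<polyline>` with points (Y-flipped): 120.915,65.932 121.173,63.429 121.041,60.211 120.519,56.276 119.608,51.625 118.307,46.258 116.616,40.175 114.535,33.376 112.065,25.861.

Run 5: S309 ⇒ engrave layer `#008000`. The run returns to its start, so emit a `<polygon>` with points (Y-flipped): 96.201,87.511 87.268,107.078 65.899,104.629 61.624,83.548 80.352,72.969.

<svg xmlns="http://www.w3.org/2000/svg" width="150.238mm" height="120.041mm" viewBox="0 0 150.238 120.041">
  <polyline points="26.824,74.473 32.293,68.082 33.800,66.461 32.439,68.577 29.302,73.396 25.483,79.886 22.076,87.014 20.174,93.744 20.870,99.046" fill="none" stroke="#008000"/>
  <polyline points="33.450,21.208 64.934,29.919 19.554,105.607" fill="none" stroke="#0000ff"/>
  <polyline points="62.606,21.265 113.556,86.169" fill="none" stroke="#008000"/>
  <polyline points="120.915,65.932 121.173,63.429 121.041,60.211 120.519,56.276 119.608,51.625 118.307,46.258 116.616,40.175 114.535,33.376 112.065,25.861" fill="none" stroke="#0000ff"/>
  <polygon points="96.201,87.511 87.268,107.078 65.899,104.629 61.624,83.548 80.352,72.969" fill="none" stroke="#008000"/>
</svg>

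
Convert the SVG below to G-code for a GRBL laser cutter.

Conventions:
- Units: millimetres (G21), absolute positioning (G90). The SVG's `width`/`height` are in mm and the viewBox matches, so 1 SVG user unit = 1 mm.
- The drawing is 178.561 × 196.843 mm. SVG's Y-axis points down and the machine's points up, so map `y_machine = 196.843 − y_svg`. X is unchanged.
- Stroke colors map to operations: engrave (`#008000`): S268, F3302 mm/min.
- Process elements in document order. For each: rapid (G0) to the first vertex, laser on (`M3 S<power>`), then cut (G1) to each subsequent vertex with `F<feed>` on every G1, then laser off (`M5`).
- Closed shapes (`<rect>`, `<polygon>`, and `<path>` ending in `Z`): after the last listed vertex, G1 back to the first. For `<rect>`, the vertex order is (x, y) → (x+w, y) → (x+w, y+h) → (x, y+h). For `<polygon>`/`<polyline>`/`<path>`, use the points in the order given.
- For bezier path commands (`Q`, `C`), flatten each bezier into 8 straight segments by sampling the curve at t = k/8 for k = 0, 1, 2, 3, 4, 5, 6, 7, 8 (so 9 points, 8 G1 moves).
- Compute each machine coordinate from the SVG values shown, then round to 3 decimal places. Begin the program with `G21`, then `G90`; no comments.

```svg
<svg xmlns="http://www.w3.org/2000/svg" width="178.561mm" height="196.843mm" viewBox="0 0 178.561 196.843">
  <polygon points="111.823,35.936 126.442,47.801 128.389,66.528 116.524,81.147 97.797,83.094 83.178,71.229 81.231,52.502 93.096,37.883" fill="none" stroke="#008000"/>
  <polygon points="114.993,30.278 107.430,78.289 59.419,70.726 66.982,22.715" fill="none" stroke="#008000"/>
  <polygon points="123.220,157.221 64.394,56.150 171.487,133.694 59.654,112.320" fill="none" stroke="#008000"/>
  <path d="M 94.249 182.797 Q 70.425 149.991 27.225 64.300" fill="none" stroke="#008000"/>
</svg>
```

G21
G90
G0 X111.823 Y160.907
M3 S268
G1 X126.442 Y149.042 F3302
G1 X128.389 Y130.315 F3302
G1 X116.524 Y115.696 F3302
G1 X97.797 Y113.749 F3302
G1 X83.178 Y125.614 F3302
G1 X81.231 Y144.341 F3302
G1 X93.096 Y158.960 F3302
G1 X111.823 Y160.907 F3302
M5
G0 X114.993 Y166.565
M3 S268
G1 X107.430 Y118.554 F3302
G1 X59.419 Y126.117 F3302
G1 X66.982 Y174.128 F3302
G1 X114.993 Y166.565 F3302
M5
G0 X123.220 Y39.622
M3 S268
G1 X64.394 Y140.693 F3302
G1 X171.487 Y63.149 F3302
G1 X59.654 Y84.523 F3302
G1 X123.220 Y39.622 F3302
M5
G0 X94.249 Y14.046
M3 S268
G1 X87.990 Y23.074 F3302
G1 X81.126 Y33.754 F3302
G1 X73.656 Y46.087 F3302
G1 X65.581 Y60.073 F3302
G1 X56.900 Y75.712 F3302
G1 X47.614 Y93.003 F3302
G1 X37.722 Y111.947 F3302
G1 X27.225 Y132.543 F3302
M5

1 u = 1 mm; y_m = 196.843 − y.

[1] `<polygon>` regular polygon, #008000→engrave S268 F3302: (111.823,160.907) → (126.442,149.042) → (128.389,130.315) → (116.524,115.696) → (97.797,113.749) → (83.178,125.614) → (81.231,144.341) → (93.096,158.960) → (111.823,160.907) (closed)

[2] `<polygon>` regular polygon, #008000→engrave S268 F3302: (114.993,166.565) → (107.430,118.554) → (59.419,126.117) → (66.982,174.128) → (114.993,166.565) (closed)

[3] `<polygon>` closed polygon, #008000→engrave S268 F3302: (123.220,39.622) → (64.394,140.693) → (171.487,63.149) → (59.654,84.523) → (123.220,39.622) (closed)

[4] `<path>` quadratic bezier, #008000→engrave S268 F3302: (94.249,14.046) → (87.990,23.074) → (81.126,33.754) → (73.656,46.087) → (65.581,60.073) → (56.900,75.712) → (47.614,93.003) → (37.722,111.947) → (27.225,132.543)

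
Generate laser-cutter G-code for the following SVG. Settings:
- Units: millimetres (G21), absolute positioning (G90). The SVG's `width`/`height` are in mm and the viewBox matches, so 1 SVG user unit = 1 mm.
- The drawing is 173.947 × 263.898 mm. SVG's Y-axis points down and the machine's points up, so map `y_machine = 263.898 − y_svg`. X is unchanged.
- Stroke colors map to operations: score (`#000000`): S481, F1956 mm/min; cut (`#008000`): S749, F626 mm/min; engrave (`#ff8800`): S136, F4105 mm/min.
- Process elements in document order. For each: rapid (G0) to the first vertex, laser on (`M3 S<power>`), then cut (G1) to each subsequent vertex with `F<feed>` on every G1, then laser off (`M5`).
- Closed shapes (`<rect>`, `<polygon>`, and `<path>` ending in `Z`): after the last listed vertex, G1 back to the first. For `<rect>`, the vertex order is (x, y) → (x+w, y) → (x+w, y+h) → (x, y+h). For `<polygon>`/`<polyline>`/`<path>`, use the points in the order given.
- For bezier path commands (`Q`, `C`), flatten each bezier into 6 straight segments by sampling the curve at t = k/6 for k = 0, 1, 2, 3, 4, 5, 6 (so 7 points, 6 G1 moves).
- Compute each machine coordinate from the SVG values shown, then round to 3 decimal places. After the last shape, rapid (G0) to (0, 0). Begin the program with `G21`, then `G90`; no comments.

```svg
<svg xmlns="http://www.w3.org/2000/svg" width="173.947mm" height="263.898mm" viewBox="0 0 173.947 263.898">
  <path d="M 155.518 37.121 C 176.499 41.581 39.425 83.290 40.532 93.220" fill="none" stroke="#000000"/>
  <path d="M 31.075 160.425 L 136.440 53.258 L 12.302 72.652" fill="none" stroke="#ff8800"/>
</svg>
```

viewBox `0 0 173.947 263.898` with mm width/height → 1 unit = 1 mm. Flip: y_m = 263.898 − y_svg.

**Shape 1** — `<path>` cubic bezier, stroke `#000000` → score (S481, F1956). Control points (SVG): P0=(155.518,37.121), P1=(176.499,41.581), P2=(39.425,83.290), P3=(40.532,93.220); sampled at t=k/6. Machine vertices: (155.518,226.777) → (154.209,221.762) → (134.786,212.457) → (105.478,200.779) → (74.514,188.644) → (50.122,177.972) → (40.532,170.678). Open path.

**Shape 2** — `<path>` open polyline, stroke `#ff8800` → engrave (S136, F4105). Machine vertices: (31.075,103.473) → (136.440,210.640) → (12.302,191.246). Open path.

G21
G90
G0 X155.518 Y226.777
M3 S481
G1 X154.209 Y221.762 F1956
G1 X134.786 Y212.457 F1956
G1 X105.478 Y200.779 F1956
G1 X74.514 Y188.644 F1956
G1 X50.122 Y177.972 F1956
G1 X40.532 Y170.678 F1956
M5
G0 X31.075 Y103.473
M3 S136
G1 X136.440 Y210.640 F4105
G1 X12.302 Y191.246 F4105
M5
G0 X0.000 Y0.000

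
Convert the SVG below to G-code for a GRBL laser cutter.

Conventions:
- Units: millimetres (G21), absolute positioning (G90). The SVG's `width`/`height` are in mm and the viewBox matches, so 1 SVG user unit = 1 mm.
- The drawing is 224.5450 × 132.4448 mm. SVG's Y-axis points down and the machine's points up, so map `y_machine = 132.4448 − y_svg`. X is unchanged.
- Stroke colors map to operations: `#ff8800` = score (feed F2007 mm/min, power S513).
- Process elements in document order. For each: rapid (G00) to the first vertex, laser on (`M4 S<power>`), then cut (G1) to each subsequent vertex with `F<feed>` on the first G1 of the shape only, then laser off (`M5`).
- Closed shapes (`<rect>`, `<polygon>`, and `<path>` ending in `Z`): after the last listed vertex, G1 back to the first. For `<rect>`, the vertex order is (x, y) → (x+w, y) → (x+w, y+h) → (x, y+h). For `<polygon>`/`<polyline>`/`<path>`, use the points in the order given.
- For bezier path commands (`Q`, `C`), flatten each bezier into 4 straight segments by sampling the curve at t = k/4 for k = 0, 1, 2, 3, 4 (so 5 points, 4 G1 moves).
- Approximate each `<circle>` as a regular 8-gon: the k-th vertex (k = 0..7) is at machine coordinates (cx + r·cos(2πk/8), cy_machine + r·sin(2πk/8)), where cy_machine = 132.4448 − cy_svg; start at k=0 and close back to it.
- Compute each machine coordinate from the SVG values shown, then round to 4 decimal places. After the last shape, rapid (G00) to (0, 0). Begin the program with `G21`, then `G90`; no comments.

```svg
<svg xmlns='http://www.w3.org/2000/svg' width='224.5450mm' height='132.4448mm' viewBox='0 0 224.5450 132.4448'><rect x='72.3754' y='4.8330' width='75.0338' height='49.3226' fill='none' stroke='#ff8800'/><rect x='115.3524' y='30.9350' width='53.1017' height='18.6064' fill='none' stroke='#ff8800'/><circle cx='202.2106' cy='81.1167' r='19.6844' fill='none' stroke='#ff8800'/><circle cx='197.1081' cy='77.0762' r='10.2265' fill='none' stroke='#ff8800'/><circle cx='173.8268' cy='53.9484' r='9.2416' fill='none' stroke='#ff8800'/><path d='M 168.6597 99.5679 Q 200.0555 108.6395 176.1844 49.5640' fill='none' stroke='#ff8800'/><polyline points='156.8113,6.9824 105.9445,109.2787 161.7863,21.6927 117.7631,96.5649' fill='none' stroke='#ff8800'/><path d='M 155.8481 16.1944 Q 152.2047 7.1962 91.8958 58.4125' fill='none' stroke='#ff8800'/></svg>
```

G21
G90
G00 X72.3754 Y127.6118
M4 S513
G1 X147.4092 Y127.6118 F2007
G1 X147.4092 Y78.2892
G1 X72.3754 Y78.2892
G1 X72.3754 Y127.6118
M5
G00 X115.3524 Y101.5098
M4 S513
G1 X168.4541 Y101.5098 F2007
G1 X168.4541 Y82.9034
G1 X115.3524 Y82.9034
G1 X115.3524 Y101.5098
M5
G00 X221.8950 Y51.3281
M4 S513
G1 X216.1296 Y65.2471 F2007
G1 X202.2106 Y71.0125
G1 X188.2916 Y65.2471
G1 X182.5262 Y51.3281
G1 X188.2916 Y37.4091
G1 X202.2106 Y31.6437
G1 X216.1296 Y37.4091
G1 X221.8950 Y51.3281
M5
G00 X207.3346 Y55.3686
M4 S513
G1 X204.3393 Y62.5998 F2007
G1 X197.1081 Y65.5951
G1 X189.8769 Y62.5998
G1 X186.8816 Y55.3686
G1 X189.8769 Y48.1374
G1 X197.1081 Y45.1421
G1 X204.3393 Y48.1374
G1 X207.3346 Y55.3686
M5
G00 X183.0684 Y78.4964
M4 S513
G1 X180.3616 Y85.0312 F2007
G1 X173.8268 Y87.7380
G1 X167.2920 Y85.0312
G1 X164.5852 Y78.4964
G1 X167.2920 Y71.9616
G1 X173.8268 Y69.2548
G1 X180.3616 Y71.9616
G1 X183.0684 Y78.4964
M5
G00 X168.6597 Y32.8769
M4 S513
G1 X180.9034 Y32.6003 F2007
G1 X186.2388 Y40.8421
G1 X184.6658 Y57.6022
G1 X176.1844 Y82.8808
M5
G00 X156.8113 Y125.4624
M4 S513
G1 X105.9445 Y23.1661 F2007
G1 X161.7863 Y110.7521
G1 X117.7631 Y35.8799
M5
G00 X155.8481 Y116.2504
M4 S513
G1 X150.4848 Y116.9861 F2007
G1 X138.0383 Y110.1950
G1 X118.5087 Y95.8770
G1 X91.8958 Y74.0323
M5
G00 X0.0000 Y0.0000

1 u = 1 mm; y_m = 132.4448 − y.

[1] `<rect>` rectangle, #ff8800→score S513 F2007: (72.3754,127.6118) → (147.4092,127.6118) → (147.4092,78.2892) → (72.3754,78.2892) → (72.3754,127.6118) (closed)

[2] `<rect>` rectangle, #ff8800→score S513 F2007: (115.3524,101.5098) → (168.4541,101.5098) → (168.4541,82.9034) → (115.3524,82.9034) → (115.3524,101.5098) (closed)

[3] `<circle>` circle, #ff8800→score S513 F2007: (221.8950,51.3281) → (216.1296,65.2471) → (202.2106,71.0125) → (188.2916,65.2471) → (182.5262,51.3281) → (188.2916,37.4091) → (202.2106,31.6437) → (216.1296,37.4091) → (221.8950,51.3281) (closed)

[4] `<circle>` circle, #ff8800→score S513 F2007: (207.3346,55.3686) → (204.3393,62.5998) → (197.1081,65.5951) → (189.8769,62.5998) → (186.8816,55.3686) → (189.8769,48.1374) → (197.1081,45.1421) → (204.3393,48.1374) → (207.3346,55.3686) (closed)

[5] `<circle>` circle, #ff8800→score S513 F2007: (183.0684,78.4964) → (180.3616,85.0312) → (173.8268,87.7380) → (167.2920,85.0312) → (164.5852,78.4964) → (167.2920,71.9616) → (173.8268,69.2548) → (180.3616,71.9616) → (183.0684,78.4964) (closed)

[6] `<path>` quadratic bezier, #ff8800→score S513 F2007: (168.6597,32.8769) → (180.9034,32.6003) → (186.2388,40.8421) → (184.6658,57.6022) → (176.1844,82.8808)

[7] `<polyline>` open polyline, #ff8800→score S513 F2007: (156.8113,125.4624) → (105.9445,23.1661) → (161.7863,110.7521) → (117.7631,35.8799)

[8] `<path>` quadratic bezier, #ff8800→score S513 F2007: (155.8481,116.2504) → (150.4848,116.9861) → (138.0383,110.1950) → (118.5087,95.8770) → (91.8958,74.0323)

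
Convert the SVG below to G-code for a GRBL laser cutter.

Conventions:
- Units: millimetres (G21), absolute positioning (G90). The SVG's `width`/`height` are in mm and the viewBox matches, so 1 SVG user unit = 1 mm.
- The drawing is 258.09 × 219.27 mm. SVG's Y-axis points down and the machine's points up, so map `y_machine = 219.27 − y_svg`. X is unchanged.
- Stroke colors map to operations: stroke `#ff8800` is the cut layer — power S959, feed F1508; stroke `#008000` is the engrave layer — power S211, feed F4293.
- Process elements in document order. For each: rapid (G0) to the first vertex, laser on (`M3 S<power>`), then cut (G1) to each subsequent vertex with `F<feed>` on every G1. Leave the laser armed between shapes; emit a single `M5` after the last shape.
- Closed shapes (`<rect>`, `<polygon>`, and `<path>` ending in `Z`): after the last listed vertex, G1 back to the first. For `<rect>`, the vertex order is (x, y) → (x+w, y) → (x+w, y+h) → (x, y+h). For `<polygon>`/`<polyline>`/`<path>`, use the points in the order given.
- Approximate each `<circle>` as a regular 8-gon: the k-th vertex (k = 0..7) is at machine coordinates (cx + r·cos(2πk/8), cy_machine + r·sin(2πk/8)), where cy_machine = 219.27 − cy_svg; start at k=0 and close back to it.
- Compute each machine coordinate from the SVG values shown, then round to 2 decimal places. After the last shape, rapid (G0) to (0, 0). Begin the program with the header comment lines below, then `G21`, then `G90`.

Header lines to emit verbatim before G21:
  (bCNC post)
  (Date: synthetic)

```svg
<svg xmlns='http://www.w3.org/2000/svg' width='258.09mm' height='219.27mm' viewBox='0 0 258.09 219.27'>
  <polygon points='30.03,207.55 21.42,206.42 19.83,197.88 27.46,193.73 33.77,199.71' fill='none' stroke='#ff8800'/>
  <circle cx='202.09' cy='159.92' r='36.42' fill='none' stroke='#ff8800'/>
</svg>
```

1 u = 1 mm; y_m = 219.27 − y.

[1] `<polygon>` regular polygon, #ff8800→cut S959 F1508: (30.03,11.72) → (21.42,12.85) → (19.83,21.39) → (27.46,25.54) → (33.77,19.56) → (30.03,11.72) (closed)

[2] `<circle>` circle, #ff8800→cut S959 F1508: (238.51,59.35) → (227.84,85.10) → (202.09,95.77) → (176.34,85.10) → (165.67,59.35) → (176.34,33.60) → (202.09,22.93) → (227.84,33.60) → (238.51,59.35) (closed)

(bCNC post)
(Date: synthetic)
G21
G90
G0 X30.03 Y11.72
M3 S959
G1 X21.42 Y12.85 F1508
G1 X19.83 Y21.39 F1508
G1 X27.46 Y25.54 F1508
G1 X33.77 Y19.56 F1508
G1 X30.03 Y11.72 F1508
G0 X238.51 Y59.35
M3 S959
G1 X227.84 Y85.10 F1508
G1 X202.09 Y95.77 F1508
G1 X176.34 Y85.10 F1508
G1 X165.67 Y59.35 F1508
G1 X176.34 Y33.60 F1508
G1 X202.09 Y22.93 F1508
G1 X227.84 Y33.60 F1508
G1 X238.51 Y59.35 F1508
M5
G0 X0.00 Y0.00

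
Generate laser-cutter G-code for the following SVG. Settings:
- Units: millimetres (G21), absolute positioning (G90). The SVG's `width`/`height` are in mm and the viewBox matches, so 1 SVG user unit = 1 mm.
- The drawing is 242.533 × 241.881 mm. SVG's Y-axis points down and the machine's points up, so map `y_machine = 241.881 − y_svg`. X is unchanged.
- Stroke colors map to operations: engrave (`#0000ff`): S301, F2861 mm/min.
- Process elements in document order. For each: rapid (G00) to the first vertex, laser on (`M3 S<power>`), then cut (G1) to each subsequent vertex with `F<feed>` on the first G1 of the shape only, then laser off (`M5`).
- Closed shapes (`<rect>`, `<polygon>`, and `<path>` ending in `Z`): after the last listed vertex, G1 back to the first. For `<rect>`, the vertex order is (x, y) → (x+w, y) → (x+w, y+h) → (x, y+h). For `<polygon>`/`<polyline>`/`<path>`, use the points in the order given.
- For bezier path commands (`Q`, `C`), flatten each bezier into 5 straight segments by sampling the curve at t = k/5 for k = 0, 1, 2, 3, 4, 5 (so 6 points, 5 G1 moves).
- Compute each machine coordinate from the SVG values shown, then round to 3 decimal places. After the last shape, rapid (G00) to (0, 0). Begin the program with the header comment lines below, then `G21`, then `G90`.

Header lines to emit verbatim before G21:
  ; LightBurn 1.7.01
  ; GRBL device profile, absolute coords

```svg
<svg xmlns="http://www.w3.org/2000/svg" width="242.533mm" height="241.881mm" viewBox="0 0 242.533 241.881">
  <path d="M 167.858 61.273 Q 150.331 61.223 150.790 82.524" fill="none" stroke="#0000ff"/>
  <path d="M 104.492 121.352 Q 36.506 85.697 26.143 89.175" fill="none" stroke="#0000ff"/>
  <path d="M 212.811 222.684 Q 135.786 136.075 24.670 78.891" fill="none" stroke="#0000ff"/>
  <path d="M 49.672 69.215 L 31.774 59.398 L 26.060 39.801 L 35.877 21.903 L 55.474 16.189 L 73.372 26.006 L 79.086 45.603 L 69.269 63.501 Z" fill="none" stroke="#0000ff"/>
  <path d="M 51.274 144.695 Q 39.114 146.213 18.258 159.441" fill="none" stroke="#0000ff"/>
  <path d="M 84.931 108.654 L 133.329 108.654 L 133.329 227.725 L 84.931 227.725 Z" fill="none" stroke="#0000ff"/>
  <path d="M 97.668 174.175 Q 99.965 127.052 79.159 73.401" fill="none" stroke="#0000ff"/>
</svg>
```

; LightBurn 1.7.01
; GRBL device profile, absolute coords
G21
G90
G00 X167.858 Y180.608
M3 S301
G1 X161.567 Y179.774 F2861
G1 X156.714 Y177.232
G1 X153.301 Y172.982
G1 X151.326 Y167.023
G1 X150.790 Y159.357
M5
G00 X104.492 Y120.529
M3 S301
G1 X79.603 Y133.226 F2861
G1 X59.323 Y142.792
G1 X43.653 Y149.227
G1 X32.593 Y152.532
G1 X26.143 Y152.706
M5
G00 X212.811 Y19.197
M3 S301
G1 X180.637 Y52.664 F2861
G1 X145.736 Y83.776
G1 X108.108 Y112.535
G1 X67.753 Y138.939
G1 X24.670 Y162.990
M5
G00 X49.672 Y172.666
M3 S301
G1 X31.774 Y182.483 F2861
G1 X26.060 Y202.080
G1 X35.877 Y219.978
G1 X55.474 Y225.692
G1 X73.372 Y215.875
G1 X79.086 Y196.278
G1 X69.269 Y178.380
G1 X49.672 Y172.666
M5
G00 X51.274 Y97.186
M3 S301
G1 X46.062 Y96.110 F2861
G1 X40.155 Y94.098
G1 X33.551 Y91.149
G1 X26.253 Y87.263
G1 X18.258 Y82.440
M5
G00 X84.931 Y133.227
M3 S301
G1 X133.329 Y133.227 F2861
G1 X133.329 Y14.156
G1 X84.931 Y14.156
G1 X84.931 Y133.227
M5
G00 X97.668 Y67.706
M3 S301
G1 X97.663 Y86.816 F2861
G1 X95.809 Y106.449
G1 X92.107 Y126.604
G1 X86.557 Y147.281
G1 X79.159 Y168.480
M5
G00 X0.000 Y0.000

Since the viewBox matches the mm dimensions, user units are millimetres directly. The only transform is the Y-flip y_m = 241.881 − y_svg.

Shape 1 is a quadratic bezier drawn with `<path>`. Its stroke #0000ff means engrave at S301, F2861. After flipping Y the toolpath is (167.858,180.608) → (161.567,179.774) → (156.714,177.232) → (153.301,172.982) → (151.326,167.023) → (150.790,159.357).

Shape 2 is a quadratic bezier drawn with `<path>`. Its stroke #0000ff means engrave at S301, F2861. After flipping Y the toolpath is (104.492,120.529) → (79.603,133.226) → (59.323,142.792) → (43.653,149.227) → (32.593,152.532) → (26.143,152.706).

Shape 3 is a quadratic bezier drawn with `<path>`. Its stroke #0000ff means engrave at S301, F2861. After flipping Y the toolpath is (212.811,19.197) → (180.637,52.664) → (145.736,83.776) → (108.108,112.535) → (67.753,138.939) → (24.670,162.990).

Shape 4 is a regular polygon drawn with `<path>`. Its stroke #0000ff means engrave at S301, F2861. After flipping Y the toolpath is (49.672,172.666) → (31.774,182.483) → (26.060,202.080) → (35.877,219.978) → (55.474,225.692) → (73.372,215.875) → (79.086,196.278) → (69.269,178.380) → (49.672,172.666), returning to the start.

Shape 5 is a quadratic bezier drawn with `<path>`. Its stroke #0000ff means engrave at S301, F2861. After flipping Y the toolpath is (51.274,97.186) → (46.062,96.110) → (40.155,94.098) → (33.551,91.149) → (26.253,87.263) → (18.258,82.440).

Shape 6 is a rectangle drawn with `<path>`. Its stroke #0000ff means engrave at S301, F2861. After flipping Y the toolpath is (84.931,133.227) → (133.329,133.227) → (133.329,14.156) → (84.931,14.156) → (84.931,133.227), returning to the start.

Shape 7 is a quadratic bezier drawn with `<path>`. Its stroke #0000ff means engrave at S301, F2861. After flipping Y the toolpath is (97.668,67.706) → (97.663,86.816) → (95.809,106.449) → (92.107,126.604) → (86.557,147.281) → (79.159,168.480).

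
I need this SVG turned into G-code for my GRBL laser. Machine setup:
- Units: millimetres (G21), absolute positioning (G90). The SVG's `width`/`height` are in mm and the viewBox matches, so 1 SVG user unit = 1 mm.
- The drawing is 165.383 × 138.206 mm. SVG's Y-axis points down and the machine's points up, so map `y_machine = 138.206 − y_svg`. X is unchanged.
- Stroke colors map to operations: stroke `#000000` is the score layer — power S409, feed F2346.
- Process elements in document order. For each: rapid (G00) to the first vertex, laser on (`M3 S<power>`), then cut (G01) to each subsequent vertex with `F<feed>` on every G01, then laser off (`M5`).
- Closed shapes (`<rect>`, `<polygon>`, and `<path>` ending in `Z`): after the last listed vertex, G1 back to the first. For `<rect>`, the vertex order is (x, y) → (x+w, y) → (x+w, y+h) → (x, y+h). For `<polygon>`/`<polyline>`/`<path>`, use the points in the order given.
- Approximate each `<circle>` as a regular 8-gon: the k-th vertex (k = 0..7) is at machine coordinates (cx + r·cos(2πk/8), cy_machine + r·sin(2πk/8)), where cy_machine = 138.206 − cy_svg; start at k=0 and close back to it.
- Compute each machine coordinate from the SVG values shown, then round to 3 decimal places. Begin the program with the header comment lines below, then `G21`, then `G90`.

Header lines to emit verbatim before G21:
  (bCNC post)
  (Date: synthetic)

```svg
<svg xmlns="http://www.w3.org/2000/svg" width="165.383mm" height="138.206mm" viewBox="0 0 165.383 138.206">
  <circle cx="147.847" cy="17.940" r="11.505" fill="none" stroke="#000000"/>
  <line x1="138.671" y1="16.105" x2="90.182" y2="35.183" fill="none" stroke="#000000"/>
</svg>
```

(bCNC post)
(Date: synthetic)
G21
G90
G00 X159.352 Y120.266
M3 S409
G01 X155.982 Y128.401 F2346
G01 X147.847 Y131.771 F2346
G01 X139.712 Y128.401 F2346
G01 X136.342 Y120.266 F2346
G01 X139.712 Y112.131 F2346
G01 X147.847 Y108.761 F2346
G01 X155.982 Y112.131 F2346
G01 X159.352 Y120.266 F2346
M5
G00 X138.671 Y122.101
M3 S409
G01 X90.182 Y103.023 F2346
M5

Since the viewBox matches the mm dimensions, user units are millimetres directly. The only transform is the Y-flip y_m = 138.206 − y_svg.

Shape 1 is a circle drawn with `<circle>`. Its stroke #000000 means score at S409, F2346. After flipping Y the toolpath is (159.352,120.266) → (155.982,128.401) → (147.847,131.771) → (139.712,128.401) → (136.342,120.266) → (139.712,112.131) → (147.847,108.761) → (155.982,112.131) → (159.352,120.266), returning to the start.

Shape 2 is a line segment drawn with `<line>`. Its stroke #000000 means score at S409, F2346. After flipping Y the toolpath is (138.671,122.101) → (90.182,103.023).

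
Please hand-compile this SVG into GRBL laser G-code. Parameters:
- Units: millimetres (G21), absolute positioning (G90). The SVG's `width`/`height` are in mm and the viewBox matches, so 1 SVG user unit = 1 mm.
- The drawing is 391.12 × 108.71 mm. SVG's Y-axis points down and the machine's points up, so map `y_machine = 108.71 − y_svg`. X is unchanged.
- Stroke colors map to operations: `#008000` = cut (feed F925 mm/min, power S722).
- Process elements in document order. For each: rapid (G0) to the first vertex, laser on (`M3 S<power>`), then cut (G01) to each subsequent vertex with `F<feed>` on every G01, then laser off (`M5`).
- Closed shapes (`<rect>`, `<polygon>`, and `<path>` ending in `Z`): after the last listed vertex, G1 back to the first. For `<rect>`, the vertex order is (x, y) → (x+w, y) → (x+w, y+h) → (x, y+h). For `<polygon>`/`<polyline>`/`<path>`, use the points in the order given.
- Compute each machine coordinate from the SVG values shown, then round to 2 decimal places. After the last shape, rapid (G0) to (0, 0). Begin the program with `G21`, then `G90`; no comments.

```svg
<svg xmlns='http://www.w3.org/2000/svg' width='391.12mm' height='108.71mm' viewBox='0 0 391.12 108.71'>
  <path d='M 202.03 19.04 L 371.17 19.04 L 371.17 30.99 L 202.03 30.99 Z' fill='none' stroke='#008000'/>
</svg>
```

1 u = 1 mm; y_m = 108.71 − y.

[1] `<path>` rectangle, #008000→cut S722 F925: (202.03,89.67) → (371.17,89.67) → (371.17,77.72) → (202.03,77.72) → (202.03,89.67) (closed)

G21
G90
G0 X202.03 Y89.67
M3 S722
G01 X371.17 Y89.67 F925
G01 X371.17 Y77.72 F925
G01 X202.03 Y77.72 F925
G01 X202.03 Y89.67 F925
M5
G0 X0.00 Y0.00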